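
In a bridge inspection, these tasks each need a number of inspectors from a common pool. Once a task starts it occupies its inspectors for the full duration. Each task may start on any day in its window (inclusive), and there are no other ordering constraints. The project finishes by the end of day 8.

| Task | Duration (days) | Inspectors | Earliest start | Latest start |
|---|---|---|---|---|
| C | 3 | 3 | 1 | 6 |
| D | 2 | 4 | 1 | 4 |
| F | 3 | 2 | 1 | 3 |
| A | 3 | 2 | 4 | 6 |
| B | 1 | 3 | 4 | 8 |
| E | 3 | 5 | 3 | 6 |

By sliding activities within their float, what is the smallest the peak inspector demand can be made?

7

Early-start (C@1, D@1, F@1, A@4, B@4, E@3) gives peak 10: d1:9  d2:9  d3:10  d4:10  d5:7  d6:2  d7:0  d8:0.
Shift F→3, E→6.
Schedule C@1, D@1, F@3, A@4, B@4, E@6: d1:7  d2:7  d3:5  d4:7  d5:4  d6:7  d7:5  d8:5 — peak 7.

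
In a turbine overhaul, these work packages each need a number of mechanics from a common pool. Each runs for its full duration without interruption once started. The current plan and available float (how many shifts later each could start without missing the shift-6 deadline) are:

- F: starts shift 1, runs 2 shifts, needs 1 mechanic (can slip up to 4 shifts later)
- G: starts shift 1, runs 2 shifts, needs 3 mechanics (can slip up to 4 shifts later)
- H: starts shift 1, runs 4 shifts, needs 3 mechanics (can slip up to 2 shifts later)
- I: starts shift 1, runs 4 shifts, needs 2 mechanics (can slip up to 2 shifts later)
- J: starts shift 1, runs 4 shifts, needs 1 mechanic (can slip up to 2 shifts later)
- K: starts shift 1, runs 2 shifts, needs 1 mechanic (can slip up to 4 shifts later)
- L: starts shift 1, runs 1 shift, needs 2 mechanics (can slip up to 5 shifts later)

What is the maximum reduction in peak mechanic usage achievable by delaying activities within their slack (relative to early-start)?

Early-start peak: s1:13  s2:11  s3:6  s4:6  s5:0  s6:0 ⇒ 13.
Leveled (F@1, G@1, H@1, I@3, J@3, K@3, L@5): s1:7  s2:7  s3:7  s4:7  s5:5  s6:3 ⇒ 7.
Reduction 13 − 7 = 6.

6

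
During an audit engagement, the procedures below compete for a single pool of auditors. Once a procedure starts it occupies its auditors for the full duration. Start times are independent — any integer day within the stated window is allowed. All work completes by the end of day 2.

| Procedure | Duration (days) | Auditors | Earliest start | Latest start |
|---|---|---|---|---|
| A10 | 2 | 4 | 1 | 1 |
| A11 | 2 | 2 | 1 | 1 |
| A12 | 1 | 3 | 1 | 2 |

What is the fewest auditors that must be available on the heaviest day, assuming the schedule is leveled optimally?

9

Schedule A10@1, A11@1, A12@1: d1:9  d2:6 — peak 9.
No arrangement of the 2 feasible schedules does better.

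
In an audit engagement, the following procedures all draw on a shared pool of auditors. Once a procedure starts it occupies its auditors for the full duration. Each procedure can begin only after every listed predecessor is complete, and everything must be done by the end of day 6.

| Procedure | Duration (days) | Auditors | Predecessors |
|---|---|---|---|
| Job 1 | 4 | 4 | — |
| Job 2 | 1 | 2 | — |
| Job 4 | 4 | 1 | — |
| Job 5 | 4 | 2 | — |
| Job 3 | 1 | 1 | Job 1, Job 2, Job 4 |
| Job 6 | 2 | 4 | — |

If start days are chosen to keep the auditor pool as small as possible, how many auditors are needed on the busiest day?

7

Early-start (Job 1@1, Job 2@1, Job 4@1, Job 5@1, Job 3@5, Job 6@1) gives peak 13: d1:13  d2:11  d3:7  d4:7  d5:1  d6:0.
Shift Job 5→2, Job 6→5.
Schedule Job 1@1, Job 2@1, Job 4@1, Job 5@2, Job 3@5, Job 6@5: d1:7  d2:7  d3:7  d4:7  d5:7  d6:4 — peak 7.
Total auditor-days = 39 over 6 days ⇒ peak ≥ ⌈39/6⌉ = 7, so 7 is optimal.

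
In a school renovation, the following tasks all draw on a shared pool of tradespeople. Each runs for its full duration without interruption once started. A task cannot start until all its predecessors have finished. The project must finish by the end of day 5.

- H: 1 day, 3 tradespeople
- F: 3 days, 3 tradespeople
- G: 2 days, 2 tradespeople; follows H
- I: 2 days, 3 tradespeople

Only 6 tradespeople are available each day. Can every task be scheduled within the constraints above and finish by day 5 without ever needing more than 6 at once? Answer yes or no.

yes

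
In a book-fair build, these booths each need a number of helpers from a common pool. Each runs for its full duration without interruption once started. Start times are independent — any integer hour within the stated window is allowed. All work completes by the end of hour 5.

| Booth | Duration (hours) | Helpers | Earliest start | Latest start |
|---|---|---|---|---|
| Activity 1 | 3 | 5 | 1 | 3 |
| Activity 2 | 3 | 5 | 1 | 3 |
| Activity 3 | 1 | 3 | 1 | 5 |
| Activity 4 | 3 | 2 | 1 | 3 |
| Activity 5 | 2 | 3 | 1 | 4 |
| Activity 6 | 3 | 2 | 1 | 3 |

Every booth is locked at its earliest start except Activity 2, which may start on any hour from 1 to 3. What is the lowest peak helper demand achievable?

Activity 2@1: h1:20  h2:17  h3:14  h4:0  h5:0 → peak 20
Activity 2@2: h1:15  h2:17  h3:14  h4:5  h5:0 → peak 17
Activity 2@3: h1:15  h2:12  h3:14  h4:5  h5:5 → peak 15
Best is Activity 2@3, peak 15.

15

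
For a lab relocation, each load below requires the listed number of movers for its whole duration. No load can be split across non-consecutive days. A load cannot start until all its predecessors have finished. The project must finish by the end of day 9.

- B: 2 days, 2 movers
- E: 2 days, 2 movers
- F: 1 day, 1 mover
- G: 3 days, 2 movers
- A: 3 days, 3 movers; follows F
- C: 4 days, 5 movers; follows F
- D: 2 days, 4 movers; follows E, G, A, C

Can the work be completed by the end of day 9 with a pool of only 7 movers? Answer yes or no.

no

The minimum achievable peak is 8; 7 < 8, so no feasible schedule stays within the cap.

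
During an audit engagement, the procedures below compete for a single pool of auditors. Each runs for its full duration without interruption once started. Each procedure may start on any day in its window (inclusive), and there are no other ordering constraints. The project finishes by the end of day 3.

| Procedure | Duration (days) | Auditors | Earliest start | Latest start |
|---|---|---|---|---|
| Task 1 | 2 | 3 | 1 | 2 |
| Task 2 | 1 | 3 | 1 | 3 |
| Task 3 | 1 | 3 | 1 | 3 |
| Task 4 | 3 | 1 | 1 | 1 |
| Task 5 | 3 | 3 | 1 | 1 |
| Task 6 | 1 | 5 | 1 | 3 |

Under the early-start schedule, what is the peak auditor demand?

18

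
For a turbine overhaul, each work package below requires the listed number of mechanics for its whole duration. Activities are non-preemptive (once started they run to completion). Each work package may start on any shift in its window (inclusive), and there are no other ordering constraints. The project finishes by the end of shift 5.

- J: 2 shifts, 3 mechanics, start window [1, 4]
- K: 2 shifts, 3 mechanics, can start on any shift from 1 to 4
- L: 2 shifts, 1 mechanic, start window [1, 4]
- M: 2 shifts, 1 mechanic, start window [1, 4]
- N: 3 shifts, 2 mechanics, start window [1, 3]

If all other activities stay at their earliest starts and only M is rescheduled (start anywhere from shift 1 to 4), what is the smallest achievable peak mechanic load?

M@1: s1:10  s2:10  s3:2  s4:0  s5:0 → peak 10
M@2: s1:9  s2:10  s3:3  s4:0  s5:0 → peak 10
M@3: s1:9  s2:9  s3:3  s4:1  s5:0 → peak 9
M@4: s1:9  s2:9  s3:2  s4:1  s5:1 → peak 9
Best is M@3, peak 9.

9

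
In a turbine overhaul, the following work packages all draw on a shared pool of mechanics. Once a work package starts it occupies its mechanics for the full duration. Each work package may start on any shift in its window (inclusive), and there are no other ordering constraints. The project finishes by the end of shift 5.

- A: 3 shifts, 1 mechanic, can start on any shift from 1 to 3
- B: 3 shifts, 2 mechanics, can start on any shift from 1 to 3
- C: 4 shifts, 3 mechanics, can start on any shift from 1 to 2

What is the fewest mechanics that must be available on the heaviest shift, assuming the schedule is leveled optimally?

6

Schedule A@1, B@1, C@1: s1:6  s2:6  s3:6  s4:3  s5:0 — peak 6.
No arrangement of the 18 feasible schedules does better.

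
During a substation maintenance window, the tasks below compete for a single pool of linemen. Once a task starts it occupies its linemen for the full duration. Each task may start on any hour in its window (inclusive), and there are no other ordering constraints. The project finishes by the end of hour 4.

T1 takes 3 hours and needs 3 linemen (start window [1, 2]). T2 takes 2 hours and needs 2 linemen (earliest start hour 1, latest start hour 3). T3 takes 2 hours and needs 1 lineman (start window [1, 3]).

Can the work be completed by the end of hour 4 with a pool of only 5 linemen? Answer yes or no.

Schedule T1@1, T2@1, T3@3: h1:5  h2:5  h3:4  h4:1 — peak 5 ≤ 5.

yes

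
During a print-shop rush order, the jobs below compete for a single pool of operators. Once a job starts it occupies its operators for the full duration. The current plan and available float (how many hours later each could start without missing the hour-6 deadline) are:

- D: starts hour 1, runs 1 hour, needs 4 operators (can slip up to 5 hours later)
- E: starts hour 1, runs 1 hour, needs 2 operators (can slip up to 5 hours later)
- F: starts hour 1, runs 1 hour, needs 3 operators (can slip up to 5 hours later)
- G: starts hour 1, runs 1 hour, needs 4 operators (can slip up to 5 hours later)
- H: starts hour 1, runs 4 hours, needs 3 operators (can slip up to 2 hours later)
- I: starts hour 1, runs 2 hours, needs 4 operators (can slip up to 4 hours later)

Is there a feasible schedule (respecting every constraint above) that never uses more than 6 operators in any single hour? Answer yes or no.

The minimum achievable peak is 7; 6 < 7, so no feasible schedule stays within the cap.

no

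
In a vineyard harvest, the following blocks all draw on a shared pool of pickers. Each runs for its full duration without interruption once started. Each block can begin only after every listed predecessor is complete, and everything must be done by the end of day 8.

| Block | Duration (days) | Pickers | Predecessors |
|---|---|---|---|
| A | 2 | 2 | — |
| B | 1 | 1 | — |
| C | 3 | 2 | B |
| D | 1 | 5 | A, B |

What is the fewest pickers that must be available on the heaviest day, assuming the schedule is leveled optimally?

5

Early-start (A@1, B@1, C@2, D@3) gives peak 7: d1:3  d2:4  d3:7  d4:2  d5:0  d6:0  d7:0  d8:0.
Shift D→5.
Schedule A@1, B@1, C@2, D@5: d1:3  d2:4  d3:2  d4:2  d5:5  d6:0  d7:0  d8:0 — peak 5.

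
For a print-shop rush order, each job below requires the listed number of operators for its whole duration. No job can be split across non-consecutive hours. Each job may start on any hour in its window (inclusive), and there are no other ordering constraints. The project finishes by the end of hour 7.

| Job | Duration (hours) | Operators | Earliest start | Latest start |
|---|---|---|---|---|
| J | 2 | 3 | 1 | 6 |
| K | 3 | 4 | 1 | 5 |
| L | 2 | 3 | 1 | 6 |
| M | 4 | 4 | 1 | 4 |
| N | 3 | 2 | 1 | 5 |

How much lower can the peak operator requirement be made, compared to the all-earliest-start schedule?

Early-start peak: h1:16  h2:16  h3:10  h4:4  h5:0  h6:0  h7:0 ⇒ 16.
Leveled (J@1, K@1, L@3, M@4, N@5): h1:7  h2:7  h3:7  h4:7  h5:6  h6:6  h7:6 ⇒ 7.
Reduction 16 − 7 = 9.

9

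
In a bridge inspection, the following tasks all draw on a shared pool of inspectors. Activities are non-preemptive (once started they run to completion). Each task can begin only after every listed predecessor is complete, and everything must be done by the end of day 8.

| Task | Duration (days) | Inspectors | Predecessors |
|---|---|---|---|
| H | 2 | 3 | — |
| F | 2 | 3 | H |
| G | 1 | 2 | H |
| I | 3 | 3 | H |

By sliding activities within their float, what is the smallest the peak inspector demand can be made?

3

Early-start (H@1, F@3, G@3, I@3) gives peak 8: d1:3  d2:3  d3:8  d4:6  d5:3  d6:0  d7:0  d8:0.
Shift G→5, I→6.
Schedule H@1, F@3, G@5, I@6: d1:3  d2:3  d3:3  d4:3  d5:2  d6:3  d7:3  d8:3 — peak 3.
Total inspector-days = 23 over 8 days ⇒ peak ≥ ⌈23/8⌉ = 3, so 3 is optimal.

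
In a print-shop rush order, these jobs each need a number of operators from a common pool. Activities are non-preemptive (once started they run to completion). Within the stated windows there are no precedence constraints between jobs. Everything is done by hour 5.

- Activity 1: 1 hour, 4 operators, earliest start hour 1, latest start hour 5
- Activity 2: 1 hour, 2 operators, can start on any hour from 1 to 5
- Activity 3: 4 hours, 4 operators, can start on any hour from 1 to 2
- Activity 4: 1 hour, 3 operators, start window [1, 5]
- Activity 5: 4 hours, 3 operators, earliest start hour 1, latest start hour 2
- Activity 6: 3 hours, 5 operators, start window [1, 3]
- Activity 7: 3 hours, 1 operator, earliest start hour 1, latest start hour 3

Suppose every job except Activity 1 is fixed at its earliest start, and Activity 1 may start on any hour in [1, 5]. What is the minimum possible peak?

Activity 1@1: h1:22  h2:13  h3:13  h4:7  h5:0 → peak 22
Activity 1@2: h1:18  h2:17  h3:13  h4:7  h5:0 → peak 18
Activity 1@3: h1:18  h2:13  h3:17  h4:7  h5:0 → peak 18
Activity 1@4: h1:18  h2:13  h3:13  h4:11  h5:0 → peak 18
Activity 1@5: h1:18  h2:13  h3:13  h4:7  h5:4 → peak 18
Best is Activity 1@2, peak 18.

18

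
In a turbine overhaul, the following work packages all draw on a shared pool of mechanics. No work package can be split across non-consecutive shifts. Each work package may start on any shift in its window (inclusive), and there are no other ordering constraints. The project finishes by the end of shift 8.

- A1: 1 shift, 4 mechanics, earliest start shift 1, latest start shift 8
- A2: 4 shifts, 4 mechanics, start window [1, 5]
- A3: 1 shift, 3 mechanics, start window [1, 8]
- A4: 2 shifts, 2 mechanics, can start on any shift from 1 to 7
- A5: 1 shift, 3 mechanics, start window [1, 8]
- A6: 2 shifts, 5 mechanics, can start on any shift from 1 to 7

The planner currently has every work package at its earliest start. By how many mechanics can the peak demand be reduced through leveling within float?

15

Early-start peak: s1:21  s2:11  s3:4  s4:4  s5:0  s6:0  s7:0  s8:0 ⇒ 21.
Leveled (A1@1, A2@2, A3@6, A4@1, A5@6, A6@7): s1:6  s2:6  s3:4  s4:4  s5:4  s6:6  s7:5  s8:5 ⇒ 6.
Reduction 21 − 6 = 15.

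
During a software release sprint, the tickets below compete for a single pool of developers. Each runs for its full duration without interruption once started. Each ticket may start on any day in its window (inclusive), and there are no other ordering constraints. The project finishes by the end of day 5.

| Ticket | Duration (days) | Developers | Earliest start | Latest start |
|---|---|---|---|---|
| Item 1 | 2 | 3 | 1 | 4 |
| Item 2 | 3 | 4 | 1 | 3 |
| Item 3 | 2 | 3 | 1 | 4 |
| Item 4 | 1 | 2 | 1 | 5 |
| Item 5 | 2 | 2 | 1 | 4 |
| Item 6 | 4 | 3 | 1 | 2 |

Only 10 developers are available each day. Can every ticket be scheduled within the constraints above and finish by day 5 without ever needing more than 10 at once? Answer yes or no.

yes

Schedule Item 1@1, Item 2@3, Item 3@1, Item 4@1, Item 5@3, Item 6@2: d1:8  d2:9  d3:9  d4:9  d5:7 — peak 9 ≤ 10.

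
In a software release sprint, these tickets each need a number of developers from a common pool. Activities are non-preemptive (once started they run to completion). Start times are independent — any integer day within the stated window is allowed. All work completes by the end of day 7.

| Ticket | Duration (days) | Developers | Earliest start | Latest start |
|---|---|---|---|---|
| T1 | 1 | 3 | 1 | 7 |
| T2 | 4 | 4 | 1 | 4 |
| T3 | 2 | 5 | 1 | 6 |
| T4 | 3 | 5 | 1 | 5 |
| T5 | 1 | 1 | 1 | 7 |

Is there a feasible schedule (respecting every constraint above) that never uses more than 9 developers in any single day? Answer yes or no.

yes

Schedule T1@1, T2@1, T3@2, T4@4, T5@1: d1:8  d2:9  d3:9  d4:9  d5:5  d6:5  d7:0 — peak 9 ≤ 9.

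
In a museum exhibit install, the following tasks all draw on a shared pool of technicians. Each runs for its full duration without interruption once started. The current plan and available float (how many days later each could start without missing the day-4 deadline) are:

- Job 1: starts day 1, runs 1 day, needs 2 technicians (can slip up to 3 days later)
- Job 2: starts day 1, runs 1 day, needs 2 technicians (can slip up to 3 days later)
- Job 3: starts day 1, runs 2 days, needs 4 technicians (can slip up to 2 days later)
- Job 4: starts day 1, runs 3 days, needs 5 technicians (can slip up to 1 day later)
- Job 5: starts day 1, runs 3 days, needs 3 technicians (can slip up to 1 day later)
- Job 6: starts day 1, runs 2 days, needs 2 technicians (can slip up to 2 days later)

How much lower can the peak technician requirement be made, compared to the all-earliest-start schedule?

Early-start peak: d1:18  d2:14  d3:8  d4:0 ⇒ 18.
Leveled (Job 1@1, Job 2@1, Job 3@1, Job 4@2, Job 5@1, Job 6@3): d1:11  d2:12  d3:10  d4:7 ⇒ 12.
Reduction 18 − 12 = 6.

6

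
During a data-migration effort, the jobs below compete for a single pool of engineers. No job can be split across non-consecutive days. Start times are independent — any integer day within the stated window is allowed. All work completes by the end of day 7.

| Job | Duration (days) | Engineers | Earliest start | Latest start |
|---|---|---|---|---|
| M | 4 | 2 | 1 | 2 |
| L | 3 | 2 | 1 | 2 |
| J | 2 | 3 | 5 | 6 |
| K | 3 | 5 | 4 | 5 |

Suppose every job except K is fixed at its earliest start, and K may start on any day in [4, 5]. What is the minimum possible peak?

K@4: d1:4  d2:4  d3:4  d4:7  d5:8  d6:8  d7:0 → peak 8
K@5: d1:4  d2:4  d3:4  d4:2  d5:8  d6:8  d7:5 → peak 8
Best is K@4, peak 8.

8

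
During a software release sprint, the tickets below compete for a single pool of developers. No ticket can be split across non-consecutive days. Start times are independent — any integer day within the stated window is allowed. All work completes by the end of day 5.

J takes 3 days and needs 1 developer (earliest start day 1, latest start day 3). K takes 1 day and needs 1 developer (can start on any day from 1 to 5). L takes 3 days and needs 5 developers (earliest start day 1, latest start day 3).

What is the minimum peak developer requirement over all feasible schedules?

Early-start (J@1, K@1, L@1) gives peak 7: d1:7  d2:6  d3:6  d4:0  d5:0.
Shift L→2.
Schedule J@1, K@1, L@2: d1:2  d2:6  d3:6  d4:5  d5:0 — peak 6.

6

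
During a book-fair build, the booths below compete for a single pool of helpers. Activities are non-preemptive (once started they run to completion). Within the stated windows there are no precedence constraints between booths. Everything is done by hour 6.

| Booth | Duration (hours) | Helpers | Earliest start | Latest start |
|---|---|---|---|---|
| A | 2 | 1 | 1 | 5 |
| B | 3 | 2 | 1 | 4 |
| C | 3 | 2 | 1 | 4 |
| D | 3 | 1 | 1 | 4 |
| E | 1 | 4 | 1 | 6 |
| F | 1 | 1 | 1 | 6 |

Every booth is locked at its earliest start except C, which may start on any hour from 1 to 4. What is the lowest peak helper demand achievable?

9

C@1: h1:11  h2:6  h3:5  h4:0  h5:0  h6:0 → peak 11
C@2: h1:9  h2:6  h3:5  h4:2  h5:0  h6:0 → peak 9
C@3: h1:9  h2:4  h3:5  h4:2  h5:2  h6:0 → peak 9
C@4: h1:9  h2:4  h3:3  h4:2  h5:2  h6:2 → peak 9
Best is C@2, peak 9.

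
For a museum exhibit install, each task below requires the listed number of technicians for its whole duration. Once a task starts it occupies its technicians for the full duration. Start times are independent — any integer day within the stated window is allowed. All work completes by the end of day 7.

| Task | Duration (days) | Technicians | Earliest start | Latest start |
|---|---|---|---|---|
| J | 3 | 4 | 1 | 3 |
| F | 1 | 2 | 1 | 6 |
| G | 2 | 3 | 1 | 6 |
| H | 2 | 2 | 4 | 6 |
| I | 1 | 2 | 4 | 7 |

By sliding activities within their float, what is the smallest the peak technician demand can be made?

Early-start (J@1, F@1, G@1, H@4, I@4) gives peak 9: d1:9  d2:7  d3:4  d4:4  d5:2  d6:0  d7:0.
Shift F→4, G→6, I→5.
Schedule J@1, F@4, G@6, H@4, I@5: d1:4  d2:4  d3:4  d4:4  d5:4  d6:3  d7:3 — peak 4.
Total technician-days = 26 over 7 days ⇒ peak ≥ ⌈26/7⌉ = 4, so 4 is optimal.

4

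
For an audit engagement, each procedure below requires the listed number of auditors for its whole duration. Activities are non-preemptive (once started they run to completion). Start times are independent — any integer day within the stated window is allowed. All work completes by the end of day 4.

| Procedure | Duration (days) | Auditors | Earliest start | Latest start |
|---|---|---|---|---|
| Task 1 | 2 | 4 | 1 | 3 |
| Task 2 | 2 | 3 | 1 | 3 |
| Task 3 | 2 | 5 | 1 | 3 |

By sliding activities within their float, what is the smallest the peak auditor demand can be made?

7

Early-start (Task 1@1, Task 2@1, Task 3@1) gives peak 12: d1:12  d2:12  d3:0  d4:0.
Shift Task 3→3.
Schedule Task 1@1, Task 2@1, Task 3@3: d1:7  d2:7  d3:5  d4:5 — peak 7.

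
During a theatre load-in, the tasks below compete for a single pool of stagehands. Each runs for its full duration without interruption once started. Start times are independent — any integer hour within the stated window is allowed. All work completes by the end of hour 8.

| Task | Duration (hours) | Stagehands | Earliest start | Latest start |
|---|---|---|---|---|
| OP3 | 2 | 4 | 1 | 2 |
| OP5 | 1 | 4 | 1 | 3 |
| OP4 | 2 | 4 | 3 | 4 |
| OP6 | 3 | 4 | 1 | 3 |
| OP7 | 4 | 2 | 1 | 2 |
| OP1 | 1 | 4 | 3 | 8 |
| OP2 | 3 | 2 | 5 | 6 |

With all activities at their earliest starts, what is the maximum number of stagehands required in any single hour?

Early-start schedule: OP3@1, OP5@1, OP4@3, OP6@1, OP7@1, OP1@3, OP2@5.
Load per hour: hour 1: 14, hour 2: 10, hour 3: 14, hour 4: 6, hour 5: 2, hour 6: 2, hour 7: 2, hour 8: 0.
Peak is 14.

14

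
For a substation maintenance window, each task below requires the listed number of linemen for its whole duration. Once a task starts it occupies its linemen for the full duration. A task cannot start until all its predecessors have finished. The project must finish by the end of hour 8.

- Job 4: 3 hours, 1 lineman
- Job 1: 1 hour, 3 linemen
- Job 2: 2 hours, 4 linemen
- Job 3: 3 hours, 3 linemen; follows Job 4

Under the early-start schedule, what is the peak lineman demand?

8

Early-start schedule: Job 4@1, Job 1@1, Job 2@1, Job 3@4.
Load per hour: hour 1: 8, hour 2: 5, hour 3: 1, hour 4: 3, hour 5: 3, hour 6: 3, hour 7: 0, hour 8: 0.
Peak is 8.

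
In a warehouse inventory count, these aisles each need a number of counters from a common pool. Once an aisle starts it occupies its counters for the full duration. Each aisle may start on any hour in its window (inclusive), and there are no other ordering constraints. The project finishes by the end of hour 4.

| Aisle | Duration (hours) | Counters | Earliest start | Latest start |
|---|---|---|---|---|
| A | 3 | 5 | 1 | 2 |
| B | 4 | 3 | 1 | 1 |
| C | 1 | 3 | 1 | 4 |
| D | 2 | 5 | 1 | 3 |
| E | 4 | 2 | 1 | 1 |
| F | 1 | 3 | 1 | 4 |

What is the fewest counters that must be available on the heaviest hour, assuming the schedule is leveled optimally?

Early-start (A@1, B@1, C@1, D@1, E@1, F@1) gives peak 21: h1:21  h2:15  h3:10  h4:5.
Shift D→2, F→4.
Schedule A@1, B@1, C@1, D@2, E@1, F@4: h1:13  h2:15  h3:15  h4:8 — peak 15.

15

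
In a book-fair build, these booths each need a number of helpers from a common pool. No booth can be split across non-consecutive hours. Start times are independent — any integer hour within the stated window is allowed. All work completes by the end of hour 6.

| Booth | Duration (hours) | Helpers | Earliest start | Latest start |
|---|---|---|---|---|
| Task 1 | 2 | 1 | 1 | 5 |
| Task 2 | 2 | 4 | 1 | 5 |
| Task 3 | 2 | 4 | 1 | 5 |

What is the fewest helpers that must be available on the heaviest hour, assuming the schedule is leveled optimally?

Early-start (Task 1@1, Task 2@1, Task 3@1) gives peak 9: h1:9  h2:9  h3:0  h4:0  h5:0  h6:0.
Shift Task 2→3, Task 3→5.
Schedule Task 1@1, Task 2@3, Task 3@5: h1:1  h2:1  h3:4  h4:4  h5:4  h6:4 — peak 4.

4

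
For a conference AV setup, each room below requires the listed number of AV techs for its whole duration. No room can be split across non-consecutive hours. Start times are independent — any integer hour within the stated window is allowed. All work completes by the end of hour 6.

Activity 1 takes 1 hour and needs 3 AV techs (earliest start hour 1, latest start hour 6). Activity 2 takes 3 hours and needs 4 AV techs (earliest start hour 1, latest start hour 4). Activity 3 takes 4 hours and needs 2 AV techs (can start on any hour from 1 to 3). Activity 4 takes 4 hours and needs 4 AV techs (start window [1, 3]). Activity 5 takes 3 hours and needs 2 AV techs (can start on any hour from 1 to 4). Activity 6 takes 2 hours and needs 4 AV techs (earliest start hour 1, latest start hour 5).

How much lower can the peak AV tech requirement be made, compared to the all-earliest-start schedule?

9

Early-start peak: h1:19  h2:16  h3:12  h4:6  h5:0  h6:0 ⇒ 19.
Leveled (Activity 1@1, Activity 2@1, Activity 3@1, Activity 4@2, Activity 5@4, Activity 6@5): h1:9  h2:10  h3:10  h4:8  h5:10  h6:6 ⇒ 10.
Reduction 19 − 10 = 9.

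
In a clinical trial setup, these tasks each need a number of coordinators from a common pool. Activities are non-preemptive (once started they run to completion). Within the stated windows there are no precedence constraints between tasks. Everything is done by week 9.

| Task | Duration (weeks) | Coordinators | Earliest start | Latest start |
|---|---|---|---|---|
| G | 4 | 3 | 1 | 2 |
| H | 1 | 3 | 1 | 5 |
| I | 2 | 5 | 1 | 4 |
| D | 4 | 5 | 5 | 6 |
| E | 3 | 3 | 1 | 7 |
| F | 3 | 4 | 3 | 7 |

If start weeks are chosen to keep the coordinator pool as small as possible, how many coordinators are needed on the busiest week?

8

Early-start (G@1, H@1, I@1, D@5, E@1, F@3) gives peak 14: w1:14  w2:11  w3:10  w4:7  w5:9  w6:5  w7:5  w8:5  w9:0.
Shift H→5, D→6, E→6.
Schedule G@1, H@5, I@1, D@6, E@6, F@3: w1:8  w2:8  w3:7  w4:7  w5:7  w6:8  w7:8  w8:8  w9:5 — peak 8.
Total coordinator-weeks = 66 over 9 weeks ⇒ peak ≥ ⌈66/9⌉ = 8, so 8 is optimal.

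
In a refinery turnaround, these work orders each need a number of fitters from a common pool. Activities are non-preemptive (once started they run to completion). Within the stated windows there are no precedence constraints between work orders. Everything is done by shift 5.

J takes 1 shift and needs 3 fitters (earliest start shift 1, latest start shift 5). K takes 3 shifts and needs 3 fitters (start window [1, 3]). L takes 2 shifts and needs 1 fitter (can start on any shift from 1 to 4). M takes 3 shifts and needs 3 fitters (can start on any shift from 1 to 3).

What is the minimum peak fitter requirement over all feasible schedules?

Early-start (J@1, K@1, L@1, M@1) gives peak 10: s1:10  s2:7  s3:6  s4:0  s5:0.
Shift L→4, M→2.
Schedule J@1, K@1, L@4, M@2: s1:6  s2:6  s3:6  s4:4  s5:1 — peak 6.

6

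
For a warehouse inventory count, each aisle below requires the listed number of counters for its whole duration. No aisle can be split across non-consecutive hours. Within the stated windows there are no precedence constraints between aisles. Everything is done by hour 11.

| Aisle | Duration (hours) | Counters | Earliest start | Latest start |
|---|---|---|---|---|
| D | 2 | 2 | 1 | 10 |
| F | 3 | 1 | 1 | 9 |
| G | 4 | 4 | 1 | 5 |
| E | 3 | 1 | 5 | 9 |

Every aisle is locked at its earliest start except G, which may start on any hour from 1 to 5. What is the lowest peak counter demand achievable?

G@1: h1:7  h2:7  h3:5  h4:4  h5:1  h6:1  h7:1  h8:0  h9:0  h10:0  h11:0 → peak 7
G@2: h1:3  h2:7  h3:5  h4:4  h5:5  h6:1  h7:1  h8:0  h9:0  h10:0  h11:0 → peak 7
G@3: h1:3  h2:3  h3:5  h4:4  h5:5  h6:5  h7:1  h8:0  h9:0  h10:0  h11:0 → peak 5
G@4: h1:3  h2:3  h3:1  h4:4  h5:5  h6:5  h7:5  h8:0  h9:0  h10:0  h11:0 → peak 5
G@5: h1:3  h2:3  h3:1  h4:0  h5:5  h6:5  h7:5  h8:4  h9:0  h10:0  h11:0 → peak 5
Best is G@3, peak 5.

5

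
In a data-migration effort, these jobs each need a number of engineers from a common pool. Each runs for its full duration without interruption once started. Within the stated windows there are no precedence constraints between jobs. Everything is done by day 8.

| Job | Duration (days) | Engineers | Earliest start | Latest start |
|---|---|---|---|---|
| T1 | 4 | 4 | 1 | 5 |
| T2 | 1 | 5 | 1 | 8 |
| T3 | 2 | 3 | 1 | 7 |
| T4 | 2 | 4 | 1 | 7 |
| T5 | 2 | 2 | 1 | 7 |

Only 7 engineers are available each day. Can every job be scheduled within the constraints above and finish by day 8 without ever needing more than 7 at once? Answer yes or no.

Schedule T1@1, T2@5, T3@1, T4@6, T5@3: d1:7  d2:7  d3:6  d4:6  d5:5  d6:4  d7:4  d8:0 — peak 7 ≤ 7.

yes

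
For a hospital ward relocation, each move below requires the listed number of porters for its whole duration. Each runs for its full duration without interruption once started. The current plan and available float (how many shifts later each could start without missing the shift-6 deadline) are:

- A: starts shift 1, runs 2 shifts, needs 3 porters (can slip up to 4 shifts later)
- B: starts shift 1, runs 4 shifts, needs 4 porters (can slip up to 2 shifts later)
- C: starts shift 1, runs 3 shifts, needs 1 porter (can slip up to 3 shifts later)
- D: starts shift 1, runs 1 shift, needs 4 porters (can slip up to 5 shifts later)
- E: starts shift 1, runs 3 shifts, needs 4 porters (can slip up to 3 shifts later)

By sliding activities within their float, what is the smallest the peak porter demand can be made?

Early-start (A@1, B@1, C@1, D@1, E@1) gives peak 16: s1:16  s2:12  s3:9  s4:4  s5:0  s6:0.
Shift D→5, E→4.
Schedule A@1, B@1, C@1, D@5, E@4: s1:8  s2:8  s3:5  s4:8  s5:8  s6:4 — peak 8.

8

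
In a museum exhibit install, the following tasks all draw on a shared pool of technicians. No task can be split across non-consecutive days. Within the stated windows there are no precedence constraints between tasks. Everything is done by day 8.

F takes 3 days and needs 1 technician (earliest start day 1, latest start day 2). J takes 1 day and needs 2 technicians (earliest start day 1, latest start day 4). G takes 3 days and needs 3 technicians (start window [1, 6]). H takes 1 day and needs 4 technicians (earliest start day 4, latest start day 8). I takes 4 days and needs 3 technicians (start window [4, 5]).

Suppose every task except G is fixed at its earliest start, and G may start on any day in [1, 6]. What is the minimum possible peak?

7

G@1: d1:6  d2:4  d3:4  d4:7  d5:3  d6:3  d7:3  d8:0 → peak 7
G@2: d1:3  d2:4  d3:4  d4:10  d5:3  d6:3  d7:3  d8:0 → peak 10
G@3: d1:3  d2:1  d3:4  d4:10  d5:6  d6:3  d7:3  d8:0 → peak 10
G@4: d1:3  d2:1  d3:1  d4:10  d5:6  d6:6  d7:3  d8:0 → peak 10
G@5: d1:3  d2:1  d3:1  d4:7  d5:6  d6:6  d7:6  d8:0 → peak 7
G@6: d1:3  d2:1  d3:1  d4:7  d5:3  d6:6  d7:6  d8:3 → peak 7
Best is G@1, peak 7.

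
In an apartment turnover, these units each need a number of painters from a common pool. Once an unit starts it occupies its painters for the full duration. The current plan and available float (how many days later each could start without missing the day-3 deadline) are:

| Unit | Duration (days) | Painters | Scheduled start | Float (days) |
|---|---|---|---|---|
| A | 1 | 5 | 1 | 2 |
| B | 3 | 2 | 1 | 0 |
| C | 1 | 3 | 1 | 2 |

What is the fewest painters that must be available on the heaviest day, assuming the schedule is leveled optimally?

7

Early-start (A@1, B@1, C@1) gives peak 10: d1:10  d2:2  d3:2.
Shift C→2.
Schedule A@1, B@1, C@2: d1:7  d2:5  d3:2 — peak 7.
No arrangement of the 9 feasible schedules does better.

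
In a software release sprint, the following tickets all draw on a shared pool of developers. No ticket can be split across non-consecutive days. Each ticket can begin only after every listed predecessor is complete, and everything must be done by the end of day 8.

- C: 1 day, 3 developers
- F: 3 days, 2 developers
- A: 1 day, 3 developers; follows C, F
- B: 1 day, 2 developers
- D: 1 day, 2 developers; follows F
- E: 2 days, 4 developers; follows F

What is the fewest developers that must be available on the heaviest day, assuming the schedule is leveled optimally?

4

Early-start (C@1, F@1, A@4, B@1, D@4, E@4) gives peak 9: d1:7  d2:2  d3:2  d4:9  d5:4  d6:0  d7:0  d8:0.
Shift F→2, A→5, B→2, D→6, E→7.
Schedule C@1, F@2, A@5, B@2, D@6, E@7: d1:3  d2:4  d3:2  d4:2  d5:3  d6:2  d7:4  d8:4 — peak 4.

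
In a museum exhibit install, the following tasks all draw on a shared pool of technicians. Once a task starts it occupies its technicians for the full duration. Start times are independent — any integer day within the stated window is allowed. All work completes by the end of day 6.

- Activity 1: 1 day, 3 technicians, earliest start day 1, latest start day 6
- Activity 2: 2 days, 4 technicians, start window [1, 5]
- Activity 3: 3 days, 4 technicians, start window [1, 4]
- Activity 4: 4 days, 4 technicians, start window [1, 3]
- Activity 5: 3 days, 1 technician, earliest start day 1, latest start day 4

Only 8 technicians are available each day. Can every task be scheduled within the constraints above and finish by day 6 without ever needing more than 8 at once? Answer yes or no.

Schedule Activity 1@1, Activity 2@1, Activity 3@4, Activity 4@3, Activity 5@1: d1:8  d2:5  d3:5  d4:8  d5:8  d6:8 — peak 8 ≤ 8.

yes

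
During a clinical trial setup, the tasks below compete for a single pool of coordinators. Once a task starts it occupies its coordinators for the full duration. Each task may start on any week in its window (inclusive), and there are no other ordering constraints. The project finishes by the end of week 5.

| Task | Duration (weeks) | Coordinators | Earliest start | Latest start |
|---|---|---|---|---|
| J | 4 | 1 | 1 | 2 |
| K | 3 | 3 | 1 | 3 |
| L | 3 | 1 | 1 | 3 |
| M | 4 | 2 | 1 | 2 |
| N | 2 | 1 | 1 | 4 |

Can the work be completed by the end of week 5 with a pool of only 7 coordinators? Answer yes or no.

yes

Schedule J@1, K@1, L@1, M@1, N@4: w1:7  w2:7  w3:7  w4:4  w5:1 — peak 7 ≤ 7.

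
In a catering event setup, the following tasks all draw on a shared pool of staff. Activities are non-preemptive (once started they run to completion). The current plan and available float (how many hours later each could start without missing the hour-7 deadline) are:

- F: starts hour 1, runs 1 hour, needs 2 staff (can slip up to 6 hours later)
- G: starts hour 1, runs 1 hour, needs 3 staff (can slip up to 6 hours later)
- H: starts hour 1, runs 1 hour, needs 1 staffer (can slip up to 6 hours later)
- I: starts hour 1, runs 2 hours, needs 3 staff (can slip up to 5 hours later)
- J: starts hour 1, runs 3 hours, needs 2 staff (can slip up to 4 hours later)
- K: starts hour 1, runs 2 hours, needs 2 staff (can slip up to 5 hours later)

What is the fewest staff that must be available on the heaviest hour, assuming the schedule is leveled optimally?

Early-start (F@1, G@1, H@1, I@1, J@1, K@1) gives peak 13: h1:13  h2:7  h3:2  h4:0  h5:0  h6:0  h7:0.
Shift G→2, I→3, J→5, K→5.
Schedule F@1, G@2, H@1, I@3, J@5, K@5: h1:3  h2:3  h3:3  h4:3  h5:4  h6:4  h7:2 — peak 4.
Total staffer-hours = 22 over 7 hours ⇒ peak ≥ ⌈22/7⌉ = 4, so 4 is optimal.

4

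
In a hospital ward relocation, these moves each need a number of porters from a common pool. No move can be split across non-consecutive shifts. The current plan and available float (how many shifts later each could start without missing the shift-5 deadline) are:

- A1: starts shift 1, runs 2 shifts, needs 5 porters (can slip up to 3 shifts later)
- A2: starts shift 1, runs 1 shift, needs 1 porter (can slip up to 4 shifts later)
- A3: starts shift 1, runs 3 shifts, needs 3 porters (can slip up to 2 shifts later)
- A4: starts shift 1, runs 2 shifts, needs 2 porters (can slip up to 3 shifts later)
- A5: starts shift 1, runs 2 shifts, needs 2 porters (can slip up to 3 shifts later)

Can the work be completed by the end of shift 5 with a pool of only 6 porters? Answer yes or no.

The minimum achievable peak is 7; 6 < 7, so no feasible schedule stays within the cap.

no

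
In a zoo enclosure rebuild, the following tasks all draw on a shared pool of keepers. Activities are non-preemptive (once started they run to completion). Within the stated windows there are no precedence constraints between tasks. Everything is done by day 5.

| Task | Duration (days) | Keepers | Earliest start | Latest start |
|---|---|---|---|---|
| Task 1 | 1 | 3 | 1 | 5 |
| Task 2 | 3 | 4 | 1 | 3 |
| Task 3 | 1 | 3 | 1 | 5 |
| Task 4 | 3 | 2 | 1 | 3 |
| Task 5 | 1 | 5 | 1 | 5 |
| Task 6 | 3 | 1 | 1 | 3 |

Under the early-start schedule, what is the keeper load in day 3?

7

At early start, day 3 has: Task 2, Task 4, Task 6.
Demand: 4 + 2 + 1 = 7.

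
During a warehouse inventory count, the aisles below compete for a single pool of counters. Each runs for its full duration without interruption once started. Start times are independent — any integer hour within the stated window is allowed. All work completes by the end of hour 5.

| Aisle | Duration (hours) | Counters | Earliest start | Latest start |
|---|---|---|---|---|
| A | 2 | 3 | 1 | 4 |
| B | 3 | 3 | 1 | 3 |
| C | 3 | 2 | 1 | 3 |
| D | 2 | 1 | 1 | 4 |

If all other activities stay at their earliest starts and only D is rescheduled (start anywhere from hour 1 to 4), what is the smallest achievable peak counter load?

8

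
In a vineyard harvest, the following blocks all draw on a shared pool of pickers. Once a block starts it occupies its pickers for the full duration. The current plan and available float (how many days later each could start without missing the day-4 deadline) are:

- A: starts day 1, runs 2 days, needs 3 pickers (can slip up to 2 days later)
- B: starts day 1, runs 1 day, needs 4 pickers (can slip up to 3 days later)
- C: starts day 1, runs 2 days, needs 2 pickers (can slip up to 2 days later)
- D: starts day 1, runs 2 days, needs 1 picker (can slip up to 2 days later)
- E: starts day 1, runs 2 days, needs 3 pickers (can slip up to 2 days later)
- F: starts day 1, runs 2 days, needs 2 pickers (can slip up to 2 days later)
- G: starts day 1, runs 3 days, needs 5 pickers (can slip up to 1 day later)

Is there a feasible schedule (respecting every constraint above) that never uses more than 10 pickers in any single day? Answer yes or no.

no

Total picker-days = 41; over 4 days the average is 41/4 > 10, so some day must exceed 10.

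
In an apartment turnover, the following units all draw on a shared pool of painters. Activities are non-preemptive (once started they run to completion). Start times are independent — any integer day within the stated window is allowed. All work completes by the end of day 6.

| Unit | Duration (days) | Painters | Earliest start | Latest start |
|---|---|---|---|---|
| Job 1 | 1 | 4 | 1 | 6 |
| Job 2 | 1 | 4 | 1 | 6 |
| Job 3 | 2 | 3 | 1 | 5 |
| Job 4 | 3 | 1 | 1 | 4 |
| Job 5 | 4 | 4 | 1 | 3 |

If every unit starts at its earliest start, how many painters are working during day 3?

At early start, day 3 has: Job 4, Job 5.
Demand: 1 + 4 = 5.

5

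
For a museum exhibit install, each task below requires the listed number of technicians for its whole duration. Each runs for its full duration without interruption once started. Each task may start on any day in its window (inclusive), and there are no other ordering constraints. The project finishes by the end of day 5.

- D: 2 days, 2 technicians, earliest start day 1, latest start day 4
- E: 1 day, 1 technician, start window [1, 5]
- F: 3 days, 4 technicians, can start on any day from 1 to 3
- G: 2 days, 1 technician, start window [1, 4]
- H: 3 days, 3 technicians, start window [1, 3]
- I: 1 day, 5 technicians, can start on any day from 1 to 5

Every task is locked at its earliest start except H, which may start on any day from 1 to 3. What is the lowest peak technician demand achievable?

13

H@1: d1:16  d2:10  d3:7  d4:0  d5:0 → peak 16
H@2: d1:13  d2:10  d3:7  d4:3  d5:0 → peak 13
H@3: d1:13  d2:7  d3:7  d4:3  d5:3 → peak 13
Best is H@2, peak 13.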